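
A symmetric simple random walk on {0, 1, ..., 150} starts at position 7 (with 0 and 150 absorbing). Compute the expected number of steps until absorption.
E[τ | X_0 = 7] = 1001

Let v_k = E[τ | X_0 = k]. Boundary: v_0 = v_150 = 0. Recurrence: v_k = 1 + (v_{k-1} + v_{k+1})/2 for 1 ≤ k ≤ 149. The particular solution to v_k − (v_{k-1} + v_{k+1})/2 = 1 is v_k = −k^2. Adding homogeneous solution A + B k and matching boundaries gives v_k = k (150 − k). Substituting k = 7: v_7 = 7 · 143 = 1001.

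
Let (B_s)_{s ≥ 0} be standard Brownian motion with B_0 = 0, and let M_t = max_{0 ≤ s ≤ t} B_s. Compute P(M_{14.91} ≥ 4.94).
P(M_{14.91} ≥ 4.94) = 2·P(B_{14.91} ≥ 4.94) = 2(1 − Φ(4.94/√14.91)) ≈ 0.2008

By the reflection principle for Brownian motion, P(M_t ≥ a) = 2 · P(B_t ≥ a) for a ≥ 0. Since B_t ~ N(0, t), P(B_t ≥ 4.94) = 1 − Φ(4.94/√t) = 1 − Φ(4.94/√14.91) = 1 − Φ(1.2793). So
  P(M_{14.91} ≥ 4.94) = 2(1 − Φ(1.2793)) ≈ 0.2008.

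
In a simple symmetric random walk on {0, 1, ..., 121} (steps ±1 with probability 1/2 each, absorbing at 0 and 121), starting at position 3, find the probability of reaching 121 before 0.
P(hit 121 before 0) = 3/121

Let u_k = P(hit 121 before 0 | start at k). Then u_0 = 0, u_121 = 1, and u_k = u_{k-1}/2 + u_{k+1}/2 for 1 ≤ k ≤ 120. This harmonic recurrence is solved by u_k = k/121, giving u_3 = 3/121.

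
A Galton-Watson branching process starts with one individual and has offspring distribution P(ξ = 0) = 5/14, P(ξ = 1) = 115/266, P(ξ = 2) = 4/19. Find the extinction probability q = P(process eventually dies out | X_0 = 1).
q = 1

Mean offspring μ = 0·5/14 + 1·115/266 + 2·4/19 = 227/266 ≤ 1. For μ ≤ 1 with offspring not concentrated at 1, the Galton-Watson process goes extinct almost surely, so q = 1.
(Algebraic check: The pgf is f(s) = 5/14 + 115/266·s + 4/19·s². The extinction probability q is the smallest fixed point of f in [0, 1]. Setting s = f(s):
  4/19·s² + (115/266 − 1)·s + 5/14 = 0
  4/19·s² − (5/14 + 4/19)·s + 5/14 = 0
which factors as (s − 1)·(4/19·s − 5/14) = 0, giving roots s = 1 and s = (5/14)/(4/19) = 95/56. Since 95/56 ≥ 1, the smallest root in [0, 1] is s = 1.)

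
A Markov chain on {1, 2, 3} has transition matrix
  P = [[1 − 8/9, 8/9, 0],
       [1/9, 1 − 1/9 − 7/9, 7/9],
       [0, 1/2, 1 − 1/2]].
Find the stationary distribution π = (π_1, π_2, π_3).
π = (9/193, 72/193, 112/193)

This is a birth-death chain on three states, which satisfies detailed balance: π_1 · P_{12} = π_2 · P_{21} and π_2 · P_{23} = π_3 · P_{32}.
From π_1 · 8/9 = π_2 · 1/9: π_2/π_1 = (8/9)/(1/9) = 8.
From π_2 · 7/9 = π_3 · 1/2: π_3/π_2 = (7/9)/(1/2) = 14/9.
Take π_1 proportional to 1; then unnormalized π = (1, 8, 112/9). Normalize by dividing by the sum 193/9:
  π = (9/193, 72/193, 112/193).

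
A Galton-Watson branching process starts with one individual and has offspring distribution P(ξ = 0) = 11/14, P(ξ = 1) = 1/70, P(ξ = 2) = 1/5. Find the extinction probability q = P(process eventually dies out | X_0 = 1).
q = 1

Mean offspring μ = 0·11/14 + 1·1/70 + 2·1/5 = 29/70 ≤ 1. For μ ≤ 1 with offspring not concentrated at 1, the Galton-Watson process goes extinct almost surely, so q = 1.
(Algebraic check: The pgf is f(s) = 11/14 + 1/70·s + 1/5·s². The extinction probability q is the smallest fixed point of f in [0, 1]. Setting s = f(s):
  1/5·s² + (1/70 − 1)·s + 11/14 = 0
  1/5·s² − (11/14 + 1/5)·s + 11/14 = 0
which factors as (s − 1)·(1/5·s − 11/14) = 0, giving roots s = 1 and s = (11/14)/(1/5) = 55/14. Since 55/14 ≥ 1, the smallest root in [0, 1] is s = 1.)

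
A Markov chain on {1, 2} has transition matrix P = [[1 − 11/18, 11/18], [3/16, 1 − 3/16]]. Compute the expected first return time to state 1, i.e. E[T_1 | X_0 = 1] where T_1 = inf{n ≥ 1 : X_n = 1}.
E[T_1 | X_0 = 1] = 1/π_1 = 115/27

For an irreducible recurrent Markov chain with stationary distribution π, E[T_i | X_0 = i] = 1/π_i (Kac's formula). Here π_1 = (3/16)/(11/18 + 3/16) = (3/16)/(115/144) = 27/115, so E[T_1 | X_0 = 1] = 1/π_1 = (11/18 + 3/16)/(3/16) = (115/144)/(3/16) = 115/27.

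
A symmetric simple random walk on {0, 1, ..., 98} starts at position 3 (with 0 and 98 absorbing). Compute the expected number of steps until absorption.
E[τ | X_0 = 3] = 285

Let v_k = E[τ | X_0 = k]. Boundary: v_0 = v_98 = 0. Recurrence: v_k = 1 + (v_{k-1} + v_{k+1})/2 for 1 ≤ k ≤ 97. The particular solution to v_k − (v_{k-1} + v_{k+1})/2 = 1 is v_k = −k^2. Adding homogeneous solution A + B k and matching boundaries gives v_k = k (98 − k). Substituting k = 3: v_3 = 3 · 95 = 285.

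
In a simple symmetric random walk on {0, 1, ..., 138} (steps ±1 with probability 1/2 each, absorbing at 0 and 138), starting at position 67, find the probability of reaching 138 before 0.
P(hit 138 before 0) = 67/138

Let u_k = P(hit 138 before 0 | start at k). Then u_0 = 0, u_138 = 1, and u_k = u_{k-1}/2 + u_{k+1}/2 for 1 ≤ k ≤ 137. This harmonic recurrence is solved by u_k = k/138, giving u_67 = 67/138.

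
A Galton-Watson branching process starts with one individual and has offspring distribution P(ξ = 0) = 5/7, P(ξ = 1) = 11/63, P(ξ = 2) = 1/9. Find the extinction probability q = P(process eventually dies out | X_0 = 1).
q = 1

Mean offspring μ = 0·5/7 + 1·11/63 + 2·1/9 = 25/63 ≤ 1. For μ ≤ 1 with offspring not concentrated at 1, the Galton-Watson process goes extinct almost surely, so q = 1.
(Algebraic check: The pgf is f(s) = 5/7 + 11/63·s + 1/9·s². The extinction probability q is the smallest fixed point of f in [0, 1]. Setting s = f(s):
  1/9·s² + (11/63 − 1)·s + 5/7 = 0
  1/9·s² − (5/7 + 1/9)·s + 5/7 = 0
which factors as (s − 1)·(1/9·s − 5/7) = 0, giving roots s = 1 and s = (5/7)/(1/9) = 45/7. Since 45/7 ≥ 1, the smallest root in [0, 1] is s = 1.)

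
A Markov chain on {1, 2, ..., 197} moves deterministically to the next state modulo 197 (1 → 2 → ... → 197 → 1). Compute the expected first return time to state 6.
E[T_6 | X_0 = 6] = 197

The chain cycles deterministically, so starting at state 6 it returns in exactly 197 steps. Equivalently, the stationary distribution is uniform π_j = 1/197 for every state j, so by Kac's formula E[T_6] = 1/π_6 = 197.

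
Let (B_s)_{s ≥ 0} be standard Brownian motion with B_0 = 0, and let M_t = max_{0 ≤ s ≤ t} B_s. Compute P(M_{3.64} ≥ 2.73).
P(M_{3.64} ≥ 2.73) = 2·P(B_{3.64} ≥ 2.73) = 2(1 − Φ(2.73/√3.64)) ≈ 0.1525

By the reflection principle for Brownian motion, P(M_t ≥ a) = 2 · P(B_t ≥ a) for a ≥ 0. Since B_t ~ N(0, t), P(B_t ≥ 2.73) = 1 − Φ(2.73/√t) = 1 − Φ(2.73/√3.64) = 1 − Φ(1.4309). So
  P(M_{3.64} ≥ 2.73) = 2(1 − Φ(1.4309)) ≈ 0.1525.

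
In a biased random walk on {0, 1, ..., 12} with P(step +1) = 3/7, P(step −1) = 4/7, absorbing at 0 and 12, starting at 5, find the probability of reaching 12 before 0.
P(hit 12 before 0) = (1 − (4/3)^5) / (1 − (4/3)^12) = 1708047/16245775

Let u_k denote P(reach 12 before 0 | start at k). Boundary: u_0 = 0, u_12 = 1. Recurrence: u_k = 3/7·u_{k+1} + 4/7·u_{k-1} for 1 ≤ k ≤ 11. Try u_k = A + B·r^k with r = q/p = (4/7)/(3/7) = 4/3. Substitution satisfies the recurrence; boundary conditions give:
  u_k = (1 − r^k) / (1 − r^N) = (1 − (4/3)^5) / (1 − (4/3)^12) = 1708047/16245775.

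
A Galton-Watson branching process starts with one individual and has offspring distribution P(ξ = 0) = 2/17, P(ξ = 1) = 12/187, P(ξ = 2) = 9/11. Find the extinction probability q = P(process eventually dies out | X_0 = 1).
q = 22/153

The pgf is f(s) = 2/17 + 12/187·s + 9/11·s². The extinction probability q is the smallest fixed point of f in [0, 1]. Setting s = f(s):
  9/11·s² + (12/187 − 1)·s + 2/17 = 0
  9/11·s² − (2/17 + 9/11)·s + 2/17 = 0
which factors as (s − 1)·(9/11·s − 2/17) = 0, giving roots s = 1 and s = (2/17)/(9/11) = 22/153.
Mean offspring μ = 12/187 + 2·9/11 = 318/187 > 1 (supercritical), so q < 1. The extinction probability is the smaller root: q = (2/17)/(9/11) = 22/153.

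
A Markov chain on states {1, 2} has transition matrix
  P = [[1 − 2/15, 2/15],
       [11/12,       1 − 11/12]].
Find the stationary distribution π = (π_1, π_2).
π_1 = 55/63, π_2 = 8/63

Solve πP = π with π_1 + π_2 = 1. From πP = π: π_1 · (1 − 2/15) + π_2 · 11/12 = π_1 ⇒ π_2 · 11/12 = π_1 · 2/15 ⇒ π_2/π_1 = (2/15)/(11/12) = 8/55. Together with π_1 + π_2 = 1:
  π_1 = (11/12)/(2/15 + 11/12) = (11/12)/(21/20) = 55/63,
  π_2 = (2/15)/(2/15 + 11/12) = (2/15)/(21/20) = 8/63.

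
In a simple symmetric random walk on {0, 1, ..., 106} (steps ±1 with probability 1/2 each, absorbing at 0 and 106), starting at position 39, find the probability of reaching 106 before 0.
P(hit 106 before 0) = 39/106

Let u_k = P(hit 106 before 0 | start at k). Then u_0 = 0, u_106 = 1, and u_k = u_{k-1}/2 + u_{k+1}/2 for 1 ≤ k ≤ 105. This harmonic recurrence is solved by u_k = k/106, giving u_39 = 39/106.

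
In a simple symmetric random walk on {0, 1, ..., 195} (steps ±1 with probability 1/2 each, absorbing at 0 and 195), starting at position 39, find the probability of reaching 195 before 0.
P(hit 195 before 0) = 39/195 = 1/5

Let u_k = P(hit 195 before 0 | start at k). Then u_0 = 0, u_195 = 1, and u_k = u_{k-1}/2 + u_{k+1}/2 for 1 ≤ k ≤ 194. This harmonic recurrence is solved by u_k = k/195, giving u_39 = 39/195 = 1/5.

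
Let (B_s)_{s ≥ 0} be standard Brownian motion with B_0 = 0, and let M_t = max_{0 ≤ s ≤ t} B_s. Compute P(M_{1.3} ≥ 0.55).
P(M_{1.3} ≥ 0.55) = 2·P(B_{1.3} ≥ 0.55) = 2(1 − Φ(0.55/√1.3)) ≈ 0.6295

By the reflection principle for Brownian motion, P(M_t ≥ a) = 2 · P(B_t ≥ a) for a ≥ 0. Since B_t ~ N(0, t), P(B_t ≥ 0.55) = 1 − Φ(0.55/√t) = 1 − Φ(0.55/√1.3) = 1 − Φ(0.4824). So
  P(M_{1.3} ≥ 0.55) = 2(1 − Φ(0.4824)) ≈ 0.6295.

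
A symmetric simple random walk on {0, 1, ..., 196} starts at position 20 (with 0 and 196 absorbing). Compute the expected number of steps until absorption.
E[τ | X_0 = 20] = 3520

Let v_k = E[τ | X_0 = k]. Boundary: v_0 = v_196 = 0. Recurrence: v_k = 1 + (v_{k-1} + v_{k+1})/2 for 1 ≤ k ≤ 195. The particular solution to v_k − (v_{k-1} + v_{k+1})/2 = 1 is v_k = −k^2. Adding homogeneous solution A + B k and matching boundaries gives v_k = k (196 − k). Substituting k = 20: v_20 = 20 · 176 = 3520.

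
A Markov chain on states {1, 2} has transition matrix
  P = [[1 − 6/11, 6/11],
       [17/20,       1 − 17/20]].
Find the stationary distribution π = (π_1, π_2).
π_1 = 187/307, π_2 = 120/307

Solve πP = π with π_1 + π_2 = 1. From πP = π: π_1 · (1 − 6/11) + π_2 · 17/20 = π_1 ⇒ π_2 · 17/20 = π_1 · 6/11 ⇒ π_2/π_1 = (6/11)/(17/20) = 120/187. Together with π_1 + π_2 = 1:
  π_1 = (17/20)/(6/11 + 17/20) = (17/20)/(307/220) = 187/307,
  π_2 = (6/11)/(6/11 + 17/20) = (6/11)/(307/220) = 120/307.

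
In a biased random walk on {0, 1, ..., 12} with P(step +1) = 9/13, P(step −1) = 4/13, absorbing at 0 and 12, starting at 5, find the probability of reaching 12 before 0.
P(hit 12 before 0) = (1 − (4/9)^5) / (1 − (4/9)^12) = 55506355245/56482551853

Let u_k denote P(reach 12 before 0 | start at k). Boundary: u_0 = 0, u_12 = 1. Recurrence: u_k = 9/13·u_{k+1} + 4/13·u_{k-1} for 1 ≤ k ≤ 11. Try u_k = A + B·r^k with r = q/p = (4/13)/(9/13) = 4/9. Substitution satisfies the recurrence; boundary conditions give:
  u_k = (1 − r^k) / (1 − r^N) = (1 − (4/9)^5) / (1 − (4/9)^12) = 55506355245/56482551853.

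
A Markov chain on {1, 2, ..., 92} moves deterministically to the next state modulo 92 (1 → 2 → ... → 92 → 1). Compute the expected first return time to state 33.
E[T_33 | X_0 = 33] = 92

The chain cycles deterministically, so starting at state 33 it returns in exactly 92 steps. Equivalently, the stationary distribution is uniform π_j = 1/92 for every state j, so by Kac's formula E[T_33] = 1/π_33 = 92.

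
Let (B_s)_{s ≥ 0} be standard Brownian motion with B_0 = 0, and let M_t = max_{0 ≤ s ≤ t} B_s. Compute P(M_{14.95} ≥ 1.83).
P(M_{14.95} ≥ 1.83) = 2·P(B_{14.95} ≥ 1.83) = 2(1 − Φ(1.83/√14.95)) ≈ 0.6360

By the reflection principle for Brownian motion, P(M_t ≥ a) = 2 · P(B_t ≥ a) for a ≥ 0. Since B_t ~ N(0, t), P(B_t ≥ 1.83) = 1 − Φ(1.83/√t) = 1 − Φ(1.83/√14.95) = 1 − Φ(0.4733). So
  P(M_{14.95} ≥ 1.83) = 2(1 − Φ(0.4733)) ≈ 0.6360.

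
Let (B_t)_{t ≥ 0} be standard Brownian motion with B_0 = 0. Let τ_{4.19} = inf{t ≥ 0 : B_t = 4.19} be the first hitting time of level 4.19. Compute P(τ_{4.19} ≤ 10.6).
P(τ_{4.19} ≤ 10.6) = 2(1 − Φ(4.19/√10.6)) = 2(1 − Φ(1.2869)) ≈ 0.1981

By the reflection principle for standard BM, P(τ_b ≤ t) = 2 · P(B_t ≥ b). Since B_t ~ N(0, t), P(B_t ≥ 4.19) = 1 − Φ(4.19/√t) = 1 − Φ(4.19/√10.6) = 1 − Φ(1.2869) ≈ 0.09906. Doubling: P(τ_{4.19} ≤ 10.6) ≈ 2 · 0.09906 = 0.19812 ≈ 0.1981.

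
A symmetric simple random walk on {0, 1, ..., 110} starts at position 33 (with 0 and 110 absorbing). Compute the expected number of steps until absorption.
E[τ | X_0 = 33] = 2541

Let v_k = E[τ | X_0 = k]. Boundary: v_0 = v_110 = 0. Recurrence: v_k = 1 + (v_{k-1} + v_{k+1})/2 for 1 ≤ k ≤ 109. The particular solution to v_k − (v_{k-1} + v_{k+1})/2 = 1 is v_k = −k^2. Adding homogeneous solution A + B k and matching boundaries gives v_k = k (110 − k). Substituting k = 33: v_33 = 33 · 77 = 2541.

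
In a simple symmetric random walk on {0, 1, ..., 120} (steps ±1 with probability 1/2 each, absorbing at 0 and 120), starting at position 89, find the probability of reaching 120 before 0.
P(hit 120 before 0) = 89/120

Let u_k = P(hit 120 before 0 | start at k). Then u_0 = 0, u_120 = 1, and u_k = u_{k-1}/2 + u_{k+1}/2 for 1 ≤ k ≤ 119. This harmonic recurrence is solved by u_k = k/120, giving u_89 = 89/120.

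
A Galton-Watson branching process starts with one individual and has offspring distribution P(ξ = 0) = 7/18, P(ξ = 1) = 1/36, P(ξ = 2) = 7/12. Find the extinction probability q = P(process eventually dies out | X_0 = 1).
q = 2/3

The pgf is f(s) = 7/18 + 1/36·s + 7/12·s². The extinction probability q is the smallest fixed point of f in [0, 1]. Setting s = f(s):
  7/12·s² + (1/36 − 1)·s + 7/18 = 0
  7/12·s² − (7/18 + 7/12)·s + 7/18 = 0
which factors as (s − 1)·(7/12·s − 7/18) = 0, giving roots s = 1 and s = (7/18)/(7/12) = 2/3.
Mean offspring μ = 1/36 + 2·7/12 = 43/36 > 1 (supercritical), so q < 1. The extinction probability is the smaller root: q = (7/18)/(7/12) = 2/3.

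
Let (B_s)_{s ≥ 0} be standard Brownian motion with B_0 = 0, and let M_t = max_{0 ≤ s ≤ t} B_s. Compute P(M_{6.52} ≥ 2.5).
P(M_{6.52} ≥ 2.5) = 2·P(B_{6.52} ≥ 2.5) = 2(1 − Φ(2.5/√6.52)) ≈ 0.3275

By the reflection principle for Brownian motion, P(M_t ≥ a) = 2 · P(B_t ≥ a) for a ≥ 0. Since B_t ~ N(0, t), P(B_t ≥ 2.5) = 1 − Φ(2.5/√t) = 1 − Φ(2.5/√6.52) = 1 − Φ(0.9791). So
  P(M_{6.52} ≥ 2.5) = 2(1 − Φ(0.9791)) ≈ 0.3275.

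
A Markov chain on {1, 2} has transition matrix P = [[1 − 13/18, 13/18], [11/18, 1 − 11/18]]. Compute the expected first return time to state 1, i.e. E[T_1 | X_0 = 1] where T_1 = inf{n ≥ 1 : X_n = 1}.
E[T_1 | X_0 = 1] = 1/π_1 = 24/11

For an irreducible recurrent Markov chain with stationary distribution π, E[T_i | X_0 = i] = 1/π_i (Kac's formula). Here π_1 = (11/18)/(13/18 + 11/18) = (11/18)/(4/3) = 11/24, so E[T_1 | X_0 = 1] = 1/π_1 = (13/18 + 11/18)/(11/18) = (4/3)/(11/18) = 24/11.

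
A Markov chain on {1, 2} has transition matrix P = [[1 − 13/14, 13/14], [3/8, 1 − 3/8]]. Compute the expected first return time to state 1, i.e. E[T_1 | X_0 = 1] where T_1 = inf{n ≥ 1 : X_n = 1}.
E[T_1 | X_0 = 1] = 1/π_1 = 73/21

For an irreducible recurrent Markov chain with stationary distribution π, E[T_i | X_0 = i] = 1/π_i (Kac's formula). Here π_1 = (3/8)/(13/14 + 3/8) = (3/8)/(73/56) = 21/73, so E[T_1 | X_0 = 1] = 1/π_1 = (13/14 + 3/8)/(3/8) = (73/56)/(3/8) = 73/21.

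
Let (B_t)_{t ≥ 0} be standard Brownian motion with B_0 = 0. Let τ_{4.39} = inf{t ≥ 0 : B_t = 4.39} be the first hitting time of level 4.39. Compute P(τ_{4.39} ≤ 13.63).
P(τ_{4.39} ≤ 13.63) = 2(1 − Φ(4.39/√13.63)) = 2(1 − Φ(1.1891)) ≈ 0.2344

By the reflection principle for standard BM, P(τ_b ≤ t) = 2 · P(B_t ≥ b). Since B_t ~ N(0, t), P(B_t ≥ 4.39) = 1 − Φ(4.39/√t) = 1 − Φ(4.39/√13.63) = 1 − Φ(1.1891) ≈ 0.11720. Doubling: P(τ_{4.39} ≤ 13.63) ≈ 2 · 0.11720 = 0.23440 ≈ 0.2344.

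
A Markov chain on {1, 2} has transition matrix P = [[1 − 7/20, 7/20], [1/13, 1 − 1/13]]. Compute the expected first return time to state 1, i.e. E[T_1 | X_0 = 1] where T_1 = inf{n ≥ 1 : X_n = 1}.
E[T_1 | X_0 = 1] = 1/π_1 = 111/20

For an irreducible recurrent Markov chain with stationary distribution π, E[T_i | X_0 = i] = 1/π_i (Kac's formula). Here π_1 = (1/13)/(7/20 + 1/13) = (1/13)/(111/260) = 20/111, so E[T_1 | X_0 = 1] = 1/π_1 = (7/20 + 1/13)/(1/13) = (111/260)/(1/13) = 111/20.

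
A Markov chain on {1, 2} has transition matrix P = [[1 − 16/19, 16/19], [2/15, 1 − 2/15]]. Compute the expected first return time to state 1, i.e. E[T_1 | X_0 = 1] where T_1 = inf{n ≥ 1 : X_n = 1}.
E[T_1 | X_0 = 1] = 1/π_1 = 139/19

For an irreducible recurrent Markov chain with stationary distribution π, E[T_i | X_0 = i] = 1/π_i (Kac's formula). Here π_1 = (2/15)/(16/19 + 2/15) = (2/15)/(278/285) = 19/139, so E[T_1 | X_0 = 1] = 1/π_1 = (16/19 + 2/15)/(2/15) = (278/285)/(2/15) = 139/19.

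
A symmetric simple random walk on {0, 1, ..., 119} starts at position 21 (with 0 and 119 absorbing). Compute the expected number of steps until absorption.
E[τ | X_0 = 21] = 2058

Let v_k = E[τ | X_0 = k]. Boundary: v_0 = v_119 = 0. Recurrence: v_k = 1 + (v_{k-1} + v_{k+1})/2 for 1 ≤ k ≤ 118. The particular solution to v_k − (v_{k-1} + v_{k+1})/2 = 1 is v_k = −k^2. Adding homogeneous solution A + B k and matching boundaries gives v_k = k (119 − k). Substituting k = 21: v_21 = 21 · 98 = 2058.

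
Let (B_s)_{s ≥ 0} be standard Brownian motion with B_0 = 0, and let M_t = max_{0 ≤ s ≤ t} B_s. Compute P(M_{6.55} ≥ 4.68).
P(M_{6.55} ≥ 4.68) = 2·P(B_{6.55} ≥ 4.68) = 2(1 − Φ(4.68/√6.55)) ≈ 0.0675

By the reflection principle for Brownian motion, P(M_t ≥ a) = 2 · P(B_t ≥ a) for a ≥ 0. Since B_t ~ N(0, t), P(B_t ≥ 4.68) = 1 − Φ(4.68/√t) = 1 − Φ(4.68/√6.55) = 1 − Φ(1.8286). So
  P(M_{6.55} ≥ 4.68) = 2(1 − Φ(1.8286)) ≈ 0.0675.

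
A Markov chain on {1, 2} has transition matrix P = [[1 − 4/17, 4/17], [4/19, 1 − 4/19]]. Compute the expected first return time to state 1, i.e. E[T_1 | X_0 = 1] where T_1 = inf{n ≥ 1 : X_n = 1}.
E[T_1 | X_0 = 1] = 1/π_1 = 36/17

For an irreducible recurrent Markov chain with stationary distribution π, E[T_i | X_0 = i] = 1/π_i (Kac's formula). Here π_1 = (4/19)/(4/17 + 4/19) = (4/19)/(144/323) = 17/36, so E[T_1 | X_0 = 1] = 1/π_1 = (4/17 + 4/19)/(4/19) = (144/323)/(4/19) = 36/17.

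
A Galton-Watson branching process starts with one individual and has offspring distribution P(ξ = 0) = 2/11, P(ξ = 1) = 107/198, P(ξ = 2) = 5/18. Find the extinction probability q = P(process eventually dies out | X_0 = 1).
q = 36/55

The pgf is f(s) = 2/11 + 107/198·s + 5/18·s². The extinction probability q is the smallest fixed point of f in [0, 1]. Setting s = f(s):
  5/18·s² + (107/198 − 1)·s + 2/11 = 0
  5/18·s² − (2/11 + 5/18)·s + 2/11 = 0
which factors as (s − 1)·(5/18·s − 2/11) = 0, giving roots s = 1 and s = (2/11)/(5/18) = 36/55.
Mean offspring μ = 107/198 + 2·5/18 = 217/198 > 1 (supercritical), so q < 1. The extinction probability is the smaller root: q = (2/11)/(5/18) = 36/55.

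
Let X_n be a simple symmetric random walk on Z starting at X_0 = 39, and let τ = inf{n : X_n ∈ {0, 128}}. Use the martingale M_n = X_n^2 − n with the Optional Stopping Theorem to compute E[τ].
E[τ] = 3471

M_n = X_n^2 − n is a martingale (since E[X_{n+1}^2 | F_n] = X_n^2 + 1). By OST (τ has finite mean in a bounded region), E[M_τ] = E[M_0] = X_0^2 − 0 = 39^2 = 1521. Also E[M_τ] = E[X_τ^2] − E[τ]. The walk exits at 0 or 128, with P(hit 128 first) = 39/128, so E[X_τ^2] = 128^2 · 39/128 + 0 = 4992. Thus E[τ] = E[X_τ^2] − E[M_τ] = 4992 − 1521 = 3471 = 39(128 − 39) = 3471.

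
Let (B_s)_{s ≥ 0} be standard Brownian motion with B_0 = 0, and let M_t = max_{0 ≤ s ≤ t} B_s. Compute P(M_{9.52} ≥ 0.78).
P(M_{9.52} ≥ 0.78) = 2·P(B_{9.52} ≥ 0.78) = 2(1 − Φ(0.78/√9.52)) ≈ 0.8004

By the reflection principle for Brownian motion, P(M_t ≥ a) = 2 · P(B_t ≥ a) for a ≥ 0. Since B_t ~ N(0, t), P(B_t ≥ 0.78) = 1 − Φ(0.78/√t) = 1 − Φ(0.78/√9.52) = 1 − Φ(0.2528). So
  P(M_{9.52} ≥ 0.78) = 2(1 − Φ(0.2528)) ≈ 0.8004.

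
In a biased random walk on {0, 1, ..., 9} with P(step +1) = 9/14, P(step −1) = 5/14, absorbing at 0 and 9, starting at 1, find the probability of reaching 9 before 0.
P(hit 9 before 0) = (1 − (5/9)^1) / (1 − (5/9)^9) = 43046721/96366841

Let u_k denote P(reach 9 before 0 | start at k). Boundary: u_0 = 0, u_9 = 1. Recurrence: u_k = 9/14·u_{k+1} + 5/14·u_{k-1} for 1 ≤ k ≤ 8. Try u_k = A + B·r^k with r = q/p = (5/14)/(9/14) = 5/9. Substitution satisfies the recurrence; boundary conditions give:
  u_k = (1 − r^k) / (1 − r^N) = (1 − (5/9)^1) / (1 − (5/9)^9) = 43046721/96366841.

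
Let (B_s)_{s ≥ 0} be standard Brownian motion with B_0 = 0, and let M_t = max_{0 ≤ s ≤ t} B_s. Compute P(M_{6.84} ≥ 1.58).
P(M_{6.84} ≥ 1.58) = 2·P(B_{6.84} ≥ 1.58) = 2(1 − Φ(1.58/√6.84)) ≈ 0.5458

By the reflection principle for Brownian motion, P(M_t ≥ a) = 2 · P(B_t ≥ a) for a ≥ 0. Since B_t ~ N(0, t), P(B_t ≥ 1.58) = 1 − Φ(1.58/√t) = 1 − Φ(1.58/√6.84) = 1 − Φ(0.6041). So
  P(M_{6.84} ≥ 1.58) = 2(1 − Φ(0.6041)) ≈ 0.5458.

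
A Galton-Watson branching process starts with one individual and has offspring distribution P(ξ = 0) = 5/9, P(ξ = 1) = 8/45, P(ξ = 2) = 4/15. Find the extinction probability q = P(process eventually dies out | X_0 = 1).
q = 1

Mean offspring μ = 0·5/9 + 1·8/45 + 2·4/15 = 32/45 ≤ 1. For μ ≤ 1 with offspring not concentrated at 1, the Galton-Watson process goes extinct almost surely, so q = 1.
(Algebraic check: The pgf is f(s) = 5/9 + 8/45·s + 4/15·s². The extinction probability q is the smallest fixed point of f in [0, 1]. Setting s = f(s):
  4/15·s² + (8/45 − 1)·s + 5/9 = 0
  4/15·s² − (5/9 + 4/15)·s + 5/9 = 0
which factors as (s − 1)·(4/15·s − 5/9) = 0, giving roots s = 1 and s = (5/9)/(4/15) = 25/12. Since 25/12 ≥ 1, the smallest root in [0, 1] is s = 1.)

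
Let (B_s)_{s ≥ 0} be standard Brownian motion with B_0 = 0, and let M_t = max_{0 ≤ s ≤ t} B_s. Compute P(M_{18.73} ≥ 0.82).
P(M_{18.73} ≥ 0.82) = 2·P(B_{18.73} ≥ 0.82) = 2(1 − Φ(0.82/√18.73)) ≈ 0.8497

By the reflection principle for Brownian motion, P(M_t ≥ a) = 2 · P(B_t ≥ a) for a ≥ 0. Since B_t ~ N(0, t), P(B_t ≥ 0.82) = 1 − Φ(0.82/√t) = 1 − Φ(0.82/√18.73) = 1 − Φ(0.1895). So
  P(M_{18.73} ≥ 0.82) = 2(1 − Φ(0.1895)) ≈ 0.8497.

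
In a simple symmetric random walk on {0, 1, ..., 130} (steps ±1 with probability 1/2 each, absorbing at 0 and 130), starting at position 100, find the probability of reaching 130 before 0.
P(hit 130 before 0) = 100/130 = 10/13

Let u_k = P(hit 130 before 0 | start at k). Then u_0 = 0, u_130 = 1, and u_k = u_{k-1}/2 + u_{k+1}/2 for 1 ≤ k ≤ 129. This harmonic recurrence is solved by u_k = k/130, giving u_100 = 100/130 = 10/13.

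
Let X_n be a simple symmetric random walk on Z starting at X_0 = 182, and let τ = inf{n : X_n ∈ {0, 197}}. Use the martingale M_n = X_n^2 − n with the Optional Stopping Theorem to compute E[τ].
E[τ] = 2730

M_n = X_n^2 − n is a martingale (since E[X_{n+1}^2 | F_n] = X_n^2 + 1). By OST (τ has finite mean in a bounded region), E[M_τ] = E[M_0] = X_0^2 − 0 = 182^2 = 33124. Also E[M_τ] = E[X_τ^2] − E[τ]. The walk exits at 0 or 197, with P(hit 197 first) = 182/197, so E[X_τ^2] = 197^2 · 182/197 + 0 = 35854. Thus E[τ] = E[X_τ^2] − E[M_τ] = 35854 − 33124 = 2730 = 182(197 − 182) = 2730.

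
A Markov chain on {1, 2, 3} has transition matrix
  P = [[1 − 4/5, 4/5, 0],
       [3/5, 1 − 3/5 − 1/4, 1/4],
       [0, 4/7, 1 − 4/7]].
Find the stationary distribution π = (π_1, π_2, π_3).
π = (12/35, 16/35, 1/5)

This is a birth-death chain on three states, which satisfies detailed balance: π_1 · P_{12} = π_2 · P_{21} and π_2 · P_{23} = π_3 · P_{32}.
From π_1 · 4/5 = π_2 · 3/5: π_2/π_1 = (4/5)/(3/5) = 4/3.
From π_2 · 1/4 = π_3 · 4/7: π_3/π_2 = (1/4)/(4/7) = 7/16.
Take π_1 proportional to 1; then unnormalized π = (1, 4/3, 7/12). Normalize by dividing by the sum 35/12:
  π = (12/35, 16/35, 1/5).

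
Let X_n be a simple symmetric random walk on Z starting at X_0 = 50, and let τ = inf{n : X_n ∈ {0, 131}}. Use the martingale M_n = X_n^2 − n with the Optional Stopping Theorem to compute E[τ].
E[τ] = 4050

M_n = X_n^2 − n is a martingale (since E[X_{n+1}^2 | F_n] = X_n^2 + 1). By OST (τ has finite mean in a bounded region), E[M_τ] = E[M_0] = X_0^2 − 0 = 50^2 = 2500. Also E[M_τ] = E[X_τ^2] − E[τ]. The walk exits at 0 or 131, with P(hit 131 first) = 50/131, so E[X_τ^2] = 131^2 · 50/131 + 0 = 6550. Thus E[τ] = E[X_τ^2] − E[M_τ] = 6550 − 2500 = 4050 = 50(131 − 50) = 4050.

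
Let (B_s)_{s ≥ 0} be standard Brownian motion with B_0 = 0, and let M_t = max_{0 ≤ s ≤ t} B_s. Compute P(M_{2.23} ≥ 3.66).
P(M_{2.23} ≥ 3.66) = 2·P(B_{2.23} ≥ 3.66) = 2(1 − Φ(3.66/√2.23)) ≈ 0.0142

By the reflection principle for Brownian motion, P(M_t ≥ a) = 2 · P(B_t ≥ a) for a ≥ 0. Since B_t ~ N(0, t), P(B_t ≥ 3.66) = 1 − Φ(3.66/√t) = 1 − Φ(3.66/√2.23) = 1 − Φ(2.4509). So
  P(M_{2.23} ≥ 3.66) = 2(1 − Φ(2.4509)) ≈ 0.0142.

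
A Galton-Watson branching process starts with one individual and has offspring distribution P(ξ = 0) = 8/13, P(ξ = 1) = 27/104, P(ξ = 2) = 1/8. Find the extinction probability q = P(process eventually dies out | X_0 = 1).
q = 1

Mean offspring μ = 0·8/13 + 1·27/104 + 2·1/8 = 53/104 ≤ 1. For μ ≤ 1 with offspring not concentrated at 1, the Galton-Watson process goes extinct almost surely, so q = 1.
(Algebraic check: The pgf is f(s) = 8/13 + 27/104·s + 1/8·s². The extinction probability q is the smallest fixed point of f in [0, 1]. Setting s = f(s):
  1/8·s² + (27/104 − 1)·s + 8/13 = 0
  1/8·s² − (8/13 + 1/8)·s + 8/13 = 0
which factors as (s − 1)·(1/8·s − 8/13) = 0, giving roots s = 1 and s = (8/13)/(1/8) = 64/13. Since 64/13 ≥ 1, the smallest root in [0, 1] is s = 1.)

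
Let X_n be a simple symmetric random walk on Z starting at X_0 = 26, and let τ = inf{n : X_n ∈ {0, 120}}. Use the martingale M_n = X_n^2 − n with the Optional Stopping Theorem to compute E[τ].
E[τ] = 2444

M_n = X_n^2 − n is a martingale (since E[X_{n+1}^2 | F_n] = X_n^2 + 1). By OST (τ has finite mean in a bounded region), E[M_τ] = E[M_0] = X_0^2 − 0 = 26^2 = 676. Also E[M_τ] = E[X_τ^2] − E[τ]. The walk exits at 0 or 120, with P(hit 120 first) = 26/120, so E[X_τ^2] = 120^2 · 26/120 + 0 = 3120. Thus E[τ] = E[X_τ^2] − E[M_τ] = 3120 − 676 = 2444 = 26(120 − 26) = 2444.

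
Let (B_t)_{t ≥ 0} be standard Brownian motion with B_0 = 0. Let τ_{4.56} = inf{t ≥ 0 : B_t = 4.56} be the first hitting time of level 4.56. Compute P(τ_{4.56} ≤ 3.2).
P(τ_{4.56} ≤ 3.2) = 2(1 − Φ(4.56/√3.2)) = 2(1 − Φ(2.5491)) ≈ 0.0108

By the reflection principle for standard BM, P(τ_b ≤ t) = 2 · P(B_t ≥ b). Since B_t ~ N(0, t), P(B_t ≥ 4.56) = 1 − Φ(4.56/√t) = 1 − Φ(4.56/√3.2) = 1 − Φ(2.5491) ≈ 0.00540. Doubling: P(τ_{4.56} ≤ 3.2) ≈ 2 · 0.00540 = 0.01080 ≈ 0.0108.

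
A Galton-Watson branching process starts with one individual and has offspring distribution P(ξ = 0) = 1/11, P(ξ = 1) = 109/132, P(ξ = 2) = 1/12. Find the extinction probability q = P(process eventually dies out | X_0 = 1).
q = 1

Mean offspring μ = 0·1/11 + 1·109/132 + 2·1/12 = 131/132 ≤ 1. For μ ≤ 1 with offspring not concentrated at 1, the Galton-Watson process goes extinct almost surely, so q = 1.
(Algebraic check: The pgf is f(s) = 1/11 + 109/132·s + 1/12·s². The extinction probability q is the smallest fixed point of f in [0, 1]. Setting s = f(s):
  1/12·s² + (109/132 − 1)·s + 1/11 = 0
  1/12·s² − (1/11 + 1/12)·s + 1/11 = 0
which factors as (s − 1)·(1/12·s − 1/11) = 0, giving roots s = 1 and s = (1/11)/(1/12) = 12/11. Since 12/11 ≥ 1, the smallest root in [0, 1] is s = 1.)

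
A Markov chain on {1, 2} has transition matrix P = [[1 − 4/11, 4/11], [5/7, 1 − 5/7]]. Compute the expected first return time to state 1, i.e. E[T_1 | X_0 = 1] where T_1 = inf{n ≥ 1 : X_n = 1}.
E[T_1 | X_0 = 1] = 1/π_1 = 83/55

For an irreducible recurrent Markov chain with stationary distribution π, E[T_i | X_0 = i] = 1/π_i (Kac's formula). Here π_1 = (5/7)/(4/11 + 5/7) = (5/7)/(83/77) = 55/83, so E[T_1 | X_0 = 1] = 1/π_1 = (4/11 + 5/7)/(5/7) = (83/77)/(5/7) = 83/55.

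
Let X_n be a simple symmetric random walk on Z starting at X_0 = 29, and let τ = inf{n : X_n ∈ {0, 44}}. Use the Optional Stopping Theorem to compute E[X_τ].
E[X_τ] = 29

X_n is a martingale and τ is a bounded-mean stopping time (indeed τ is finite a.s. with bounded expectation since the walk is in a bounded region). By the OST, E[X_τ] = E[X_0] = 29. Equivalently: E[X_τ] = 44 · P(hit 44 first) + 0 · P(hit 0 first) = 44 · (29/44) = 29.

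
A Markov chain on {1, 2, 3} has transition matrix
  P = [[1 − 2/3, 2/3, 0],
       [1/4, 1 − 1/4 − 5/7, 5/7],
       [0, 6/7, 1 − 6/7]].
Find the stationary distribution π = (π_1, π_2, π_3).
π = (9/53, 24/53, 20/53)

This is a birth-death chain on three states, which satisfies detailed balance: π_1 · P_{12} = π_2 · P_{21} and π_2 · P_{23} = π_3 · P_{32}.
From π_1 · 2/3 = π_2 · 1/4: π_2/π_1 = (2/3)/(1/4) = 8/3.
From π_2 · 5/7 = π_3 · 6/7: π_3/π_2 = (5/7)/(6/7) = 5/6.
Take π_1 proportional to 1; then unnormalized π = (1, 8/3, 20/9). Normalize by dividing by the sum 53/9:
  π = (9/53, 24/53, 20/53).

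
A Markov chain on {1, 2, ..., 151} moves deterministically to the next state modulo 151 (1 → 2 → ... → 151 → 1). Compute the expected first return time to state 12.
E[T_12 | X_0 = 12] = 151

The chain cycles deterministically, so starting at state 12 it returns in exactly 151 steps. Equivalently, the stationary distribution is uniform π_j = 1/151 for every state j, so by Kac's formula E[T_12] = 1/π_12 = 151.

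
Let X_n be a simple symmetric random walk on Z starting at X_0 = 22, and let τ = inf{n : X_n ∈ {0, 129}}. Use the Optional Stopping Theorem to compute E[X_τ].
E[X_τ] = 22

X_n is a martingale and τ is a bounded-mean stopping time (indeed τ is finite a.s. with bounded expectation since the walk is in a bounded region). By the OST, E[X_τ] = E[X_0] = 22. Equivalently: E[X_τ] = 129 · P(hit 129 first) + 0 · P(hit 0 first) = 129 · (22/129) = 22.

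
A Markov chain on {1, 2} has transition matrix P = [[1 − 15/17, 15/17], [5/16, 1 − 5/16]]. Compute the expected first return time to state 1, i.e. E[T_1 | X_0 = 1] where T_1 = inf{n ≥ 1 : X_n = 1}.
E[T_1 | X_0 = 1] = 1/π_1 = 65/17

For an irreducible recurrent Markov chain with stationary distribution π, E[T_i | X_0 = i] = 1/π_i (Kac's formula). Here π_1 = (5/16)/(15/17 + 5/16) = (5/16)/(325/272) = 17/65, so E[T_1 | X_0 = 1] = 1/π_1 = (15/17 + 5/16)/(5/16) = (325/272)/(5/16) = 65/17.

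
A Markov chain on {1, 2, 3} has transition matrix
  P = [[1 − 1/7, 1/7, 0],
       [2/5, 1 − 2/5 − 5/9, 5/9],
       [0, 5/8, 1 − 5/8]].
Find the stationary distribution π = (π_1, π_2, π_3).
π = (126/211, 45/211, 40/211)

This is a birth-death chain on three states, which satisfies detailed balance: π_1 · P_{12} = π_2 · P_{21} and π_2 · P_{23} = π_3 · P_{32}.
From π_1 · 1/7 = π_2 · 2/5: π_2/π_1 = (1/7)/(2/5) = 5/14.
From π_2 · 5/9 = π_3 · 5/8: π_3/π_2 = (5/9)/(5/8) = 8/9.
Take π_1 proportional to 1; then unnormalized π = (1, 5/14, 20/63). Normalize by dividing by the sum 211/126:
  π = (126/211, 45/211, 40/211).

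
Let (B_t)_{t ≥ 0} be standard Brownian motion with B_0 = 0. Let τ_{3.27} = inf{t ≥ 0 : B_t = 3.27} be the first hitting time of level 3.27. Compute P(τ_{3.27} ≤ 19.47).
P(τ_{3.27} ≤ 19.47) = 2(1 − Φ(3.27/√19.47)) = 2(1 − Φ(0.7411)) ≈ 0.4586

By the reflection principle for standard BM, P(τ_b ≤ t) = 2 · P(B_t ≥ b). Since B_t ~ N(0, t), P(B_t ≥ 3.27) = 1 − Φ(3.27/√t) = 1 − Φ(3.27/√19.47) = 1 − Φ(0.7411) ≈ 0.22932. Doubling: P(τ_{3.27} ≤ 19.47) ≈ 2 · 0.22932 = 0.45864 ≈ 0.4586.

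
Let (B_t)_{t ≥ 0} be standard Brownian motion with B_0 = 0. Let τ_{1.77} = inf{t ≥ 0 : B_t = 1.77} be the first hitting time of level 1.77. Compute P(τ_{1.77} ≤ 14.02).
P(τ_{1.77} ≤ 14.02) = 2(1 − Φ(1.77/√14.02)) = 2(1 − Φ(0.4727)) ≈ 0.6364

By the reflection principle for standard BM, P(τ_b ≤ t) = 2 · P(B_t ≥ b). Since B_t ~ N(0, t), P(B_t ≥ 1.77) = 1 − Φ(1.77/√t) = 1 − Φ(1.77/√14.02) = 1 − Φ(0.4727) ≈ 0.31821. Doubling: P(τ_{1.77} ≤ 14.02) ≈ 2 · 0.31821 = 0.63642 ≈ 0.6364.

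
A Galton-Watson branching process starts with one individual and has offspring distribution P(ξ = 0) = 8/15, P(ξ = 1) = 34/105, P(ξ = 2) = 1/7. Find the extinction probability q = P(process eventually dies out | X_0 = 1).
q = 1

Mean offspring μ = 0·8/15 + 1·34/105 + 2·1/7 = 64/105 ≤ 1. For μ ≤ 1 with offspring not concentrated at 1, the Galton-Watson process goes extinct almost surely, so q = 1.
(Algebraic check: The pgf is f(s) = 8/15 + 34/105·s + 1/7·s². The extinction probability q is the smallest fixed point of f in [0, 1]. Setting s = f(s):
  1/7·s² + (34/105 − 1)·s + 8/15 = 0
  1/7·s² − (8/15 + 1/7)·s + 8/15 = 0
which factors as (s − 1)·(1/7·s − 8/15) = 0, giving roots s = 1 and s = (8/15)/(1/7) = 56/15. Since 56/15 ≥ 1, the smallest root in [0, 1] is s = 1.)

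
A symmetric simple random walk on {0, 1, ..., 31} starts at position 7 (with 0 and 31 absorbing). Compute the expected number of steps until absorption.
E[τ | X_0 = 7] = 168

Let v_k = E[τ | X_0 = k]. Boundary: v_0 = v_31 = 0. Recurrence: v_k = 1 + (v_{k-1} + v_{k+1})/2 for 1 ≤ k ≤ 30. The particular solution to v_k − (v_{k-1} + v_{k+1})/2 = 1 is v_k = −k^2. Adding homogeneous solution A + B k and matching boundaries gives v_k = k (31 − k). Substituting k = 7: v_7 = 7 · 24 = 168.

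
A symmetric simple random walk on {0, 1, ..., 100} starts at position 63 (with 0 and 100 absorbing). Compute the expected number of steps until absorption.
E[τ | X_0 = 63] = 2331

Let v_k = E[τ | X_0 = k]. Boundary: v_0 = v_100 = 0. Recurrence: v_k = 1 + (v_{k-1} + v_{k+1})/2 for 1 ≤ k ≤ 99. The particular solution to v_k − (v_{k-1} + v_{k+1})/2 = 1 is v_k = −k^2. Adding homogeneous solution A + B k and matching boundaries gives v_k = k (100 − k). Substituting k = 63: v_63 = 63 · 37 = 2331.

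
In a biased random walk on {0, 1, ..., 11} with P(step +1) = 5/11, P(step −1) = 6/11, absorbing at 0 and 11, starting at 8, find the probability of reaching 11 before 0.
P(hit 11 before 0) = (1 − (6/5)^8) / (1 − (6/5)^11) = 161123875/313968931

Let u_k denote P(reach 11 before 0 | start at k). Boundary: u_0 = 0, u_11 = 1. Recurrence: u_k = 5/11·u_{k+1} + 6/11·u_{k-1} for 1 ≤ k ≤ 10. Try u_k = A + B·r^k with r = q/p = (6/11)/(5/11) = 6/5. Substitution satisfies the recurrence; boundary conditions give:
  u_k = (1 − r^k) / (1 − r^N) = (1 − (6/5)^8) / (1 − (6/5)^11) = 161123875/313968931.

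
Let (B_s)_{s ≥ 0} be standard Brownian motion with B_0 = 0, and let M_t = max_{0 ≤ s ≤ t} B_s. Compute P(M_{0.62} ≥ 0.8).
P(M_{0.62} ≥ 0.8) = 2·P(B_{0.62} ≥ 0.8) = 2(1 − Φ(0.8/√0.62)) ≈ 0.3096

By the reflection principle for Brownian motion, P(M_t ≥ a) = 2 · P(B_t ≥ a) for a ≥ 0. Since B_t ~ N(0, t), P(B_t ≥ 0.8) = 1 − Φ(0.8/√t) = 1 − Φ(0.8/√0.62) = 1 − Φ(1.0160). So
  P(M_{0.62} ≥ 0.8) = 2(1 − Φ(1.0160)) ≈ 0.3096.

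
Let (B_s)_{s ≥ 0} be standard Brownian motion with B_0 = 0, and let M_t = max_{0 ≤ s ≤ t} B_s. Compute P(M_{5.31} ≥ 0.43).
P(M_{5.31} ≥ 0.43) = 2·P(B_{5.31} ≥ 0.43) = 2(1 − Φ(0.43/√5.31)) ≈ 0.8520

By the reflection principle for Brownian motion, P(M_t ≥ a) = 2 · P(B_t ≥ a) for a ≥ 0. Since B_t ~ N(0, t), P(B_t ≥ 0.43) = 1 − Φ(0.43/√t) = 1 − Φ(0.43/√5.31) = 1 − Φ(0.1866). So
  P(M_{5.31} ≥ 0.43) = 2(1 − Φ(0.1866)) ≈ 0.8520.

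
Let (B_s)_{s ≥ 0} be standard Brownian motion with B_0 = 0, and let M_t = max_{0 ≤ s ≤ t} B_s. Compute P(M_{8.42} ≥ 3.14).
P(M_{8.42} ≥ 3.14) = 2·P(B_{8.42} ≥ 3.14) = 2(1 − Φ(3.14/√8.42)) ≈ 0.2792

By the reflection principle for Brownian motion, P(M_t ≥ a) = 2 · P(B_t ≥ a) for a ≥ 0. Since B_t ~ N(0, t), P(B_t ≥ 3.14) = 1 − Φ(3.14/√t) = 1 − Φ(3.14/√8.42) = 1 − Φ(1.0821). So
  P(M_{8.42} ≥ 3.14) = 2(1 − Φ(1.0821)) ≈ 0.2792.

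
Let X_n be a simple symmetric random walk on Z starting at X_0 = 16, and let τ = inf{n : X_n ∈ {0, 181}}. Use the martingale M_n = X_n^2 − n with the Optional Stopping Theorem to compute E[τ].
E[τ] = 2640

M_n = X_n^2 − n is a martingale (since E[X_{n+1}^2 | F_n] = X_n^2 + 1). By OST (τ has finite mean in a bounded region), E[M_τ] = E[M_0] = X_0^2 − 0 = 16^2 = 256. Also E[M_τ] = E[X_τ^2] − E[τ]. The walk exits at 0 or 181, with P(hit 181 first) = 16/181, so E[X_τ^2] = 181^2 · 16/181 + 0 = 2896. Thus E[τ] = E[X_τ^2] − E[M_τ] = 2896 − 256 = 2640 = 16(181 − 16) = 2640.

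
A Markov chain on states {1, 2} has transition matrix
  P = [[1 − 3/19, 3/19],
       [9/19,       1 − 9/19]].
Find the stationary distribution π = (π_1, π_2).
π_1 = 3/4, π_2 = 1/4

Solve πP = π with π_1 + π_2 = 1. From πP = π: π_1 · (1 − 3/19) + π_2 · 9/19 = π_1 ⇒ π_2 · 9/19 = π_1 · 3/19 ⇒ π_2/π_1 = (3/19)/(9/19) = 1/3. Together with π_1 + π_2 = 1:
  π_1 = (9/19)/(3/19 + 9/19) = (9/19)/(12/19) = 3/4,
  π_2 = (3/19)/(3/19 + 9/19) = (3/19)/(12/19) = 1/4.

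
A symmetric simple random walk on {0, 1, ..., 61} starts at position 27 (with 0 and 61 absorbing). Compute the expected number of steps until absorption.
E[τ | X_0 = 27] = 918

Let v_k = E[τ | X_0 = k]. Boundary: v_0 = v_61 = 0. Recurrence: v_k = 1 + (v_{k-1} + v_{k+1})/2 for 1 ≤ k ≤ 60. The particular solution to v_k − (v_{k-1} + v_{k+1})/2 = 1 is v_k = −k^2. Adding homogeneous solution A + B k and matching boundaries gives v_k = k (61 − k). Substituting k = 27: v_27 = 27 · 34 = 918.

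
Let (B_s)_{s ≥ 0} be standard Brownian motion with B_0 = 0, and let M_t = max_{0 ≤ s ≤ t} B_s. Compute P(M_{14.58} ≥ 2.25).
P(M_{14.58} ≥ 2.25) = 2·P(B_{14.58} ≥ 2.25) = 2(1 − Φ(2.25/√14.58)) ≈ 0.5557

By the reflection principle for Brownian motion, P(M_t ≥ a) = 2 · P(B_t ≥ a) for a ≥ 0. Since B_t ~ N(0, t), P(B_t ≥ 2.25) = 1 − Φ(2.25/√t) = 1 − Φ(2.25/√14.58) = 1 − Φ(0.5893). So
  P(M_{14.58} ≥ 2.25) = 2(1 − Φ(0.5893)) ≈ 0.5557.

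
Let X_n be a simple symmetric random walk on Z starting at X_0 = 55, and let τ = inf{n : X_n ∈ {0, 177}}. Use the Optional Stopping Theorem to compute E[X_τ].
E[X_τ] = 55

X_n is a martingale and τ is a bounded-mean stopping time (indeed τ is finite a.s. with bounded expectation since the walk is in a bounded region). By the OST, E[X_τ] = E[X_0] = 55. Equivalently: E[X_τ] = 177 · P(hit 177 first) + 0 · P(hit 0 first) = 177 · (55/177) = 55.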